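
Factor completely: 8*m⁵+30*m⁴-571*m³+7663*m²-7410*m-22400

(2*m-5)*(4*m+5)*(m+14)*(m²-9*m+64)

Among the possible rational roots, m = -14 is a root, so (m+14) divides it; the quotient is 8*m⁴-82*m³+577*m²-415*m-1600.
Continuing, m = 5/2 is a root, giving the factor (2*m-5) and quotient 4*m³-31*m²+211*m+320.
Next, m = -5/4 is a root, so (4*m+5) divides it; the quotient is m²-9*m+64.
The quadratic m²-9*m+64 has discriminant -175 < 0 and is irreducible over ℤ.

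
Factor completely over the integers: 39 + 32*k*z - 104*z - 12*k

Group as (32*k*z - 12*k) + (-104*z + 39) = 4*k*(8*z - 3) - 13*(8*z - 3).
Both groups share the factor (8*z - 3).

(4*k - 13)*(8*z - 3)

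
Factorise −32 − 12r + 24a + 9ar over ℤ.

(3a − 4)(3r + 8)

Group as (9ar + 24a) + (−12r − 32) = 3a(3r + 8) − 4(3r + 8).
Both groups share the factor (3r + 8).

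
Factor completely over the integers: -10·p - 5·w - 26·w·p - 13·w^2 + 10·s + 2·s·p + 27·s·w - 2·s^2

-(2·s - w - 2·p)·(s - 13·w - 5)

Group: -s·(2·s - w - 2·p) + (13·w + 5)·(2·s - w - 2·p); both groups contain (2·s - w - 2·p).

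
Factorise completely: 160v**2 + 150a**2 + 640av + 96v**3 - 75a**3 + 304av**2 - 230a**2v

-(15a + 4v)(5a - 6v - 10)(a + 4v)

Group: 15a(-5a**2 - 14av + 10a + 24v**2 + 40v) + 4v(-5a**2 - 14av + 10a + 24v**2 + 40v); both groups contain (-5a**2 - 14av + 10a + 24v**2 + 40v), so (15a + 4v) is a factor with cofactor -5a**2 - 14av + 10a + 24v**2 + 40v.
The cofactor groups again: -5a**2 - 14av + 10a + 24v**2 + 40v = -5a(a + 4v) + (6v + 10)(a + 4v); both groups contain (a + 4v), giving -(5a - 6v - 10)(a + 4v).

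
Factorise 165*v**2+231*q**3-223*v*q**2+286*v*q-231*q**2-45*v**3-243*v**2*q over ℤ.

-(5*v-3*q)*(3*v+11*q-11)*(3*v+7*q)

Group: 5*v*(-9*v**2-54*v*q+33*v-77*q**2+77*q) - 3*q*(-9*v**2-54*v*q+33*v-77*q**2+77*q); both groups contain (-9*v**2-54*v*q+33*v-77*q**2+77*q), so (5*v-3*q) is a factor with cofactor -9*v**2-54*v*q+33*v-77*q**2+77*q.
The cofactor groups again: -9*v**2-54*v*q+33*v-77*q**2+77*q = -3*v*(3*v+7*q) + (-11*q+11)*(3*v+7*q); both groups contain (3*v+7*q), giving -(3*v+11*q-11)*(3*v+7*q).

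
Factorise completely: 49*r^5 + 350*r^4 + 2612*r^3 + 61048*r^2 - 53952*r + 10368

Testing divisors of the constant over divisors of the leading coefficient, r = -12 is a root, giving the factor (r + 12) and quotient 49*r^4 - 238*r^3 + 5468*r^2 - 4568*r + 864.
Continuing, r = 2/7 is a root, giving the factor (7*r - 2) and quotient 7*r^3 - 32*r^2 + 772*r - 432.
Then r = 4/7 is a root, so (7*r - 4) divides it; the quotient is r^2 - 4*r + 108.
The quadratic r^2 - 4*r + 108 has discriminant -416 < 0 and is irreducible over ℤ.

(7*r - 2)*(7*r - 4)*(r + 12)*(r^2 - 4*r + 108)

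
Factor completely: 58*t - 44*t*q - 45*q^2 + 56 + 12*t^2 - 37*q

Group: 6*t*(2*t - 9*q + 7) + (5*q + 8)*(2*t - 9*q + 7); both groups contain (2*t - 9*q + 7).

(2*t - 9*q + 7)*(6*t + 5*q + 8)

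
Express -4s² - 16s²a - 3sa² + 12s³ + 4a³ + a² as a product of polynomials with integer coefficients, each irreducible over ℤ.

(3s - 4a - 1)(2s - a)(2s + a)

Group: 2s(6s² - 5sa - 2s - 4a² - a) - a(6s² - 5sa - 2s - 4a² - a); both groups contain (6s² - 5sa - 2s - 4a² - a), so (2s - a) is a factor with cofactor 6s² - 5sa - 2s - 4a² - a.
The cofactor groups again: 6s² - 5sa - 2s - 4a² - a = 2s(3s - 4a - 1) + a(3s - 4a - 1); both groups contain (3s - 4a - 1), giving (2s + a)(3s - 4a - 1).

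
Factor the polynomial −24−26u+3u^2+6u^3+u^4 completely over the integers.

By the rational root theorem, u = −3 is a root, so (u+3) divides it; the quotient is u^3+3u^2−6u−8.
Next, u = −4 is a root, giving the factor (u+4) and quotient u^2−u−2.
The remaining quadratic factors as (u+1)(u−2).

(u+1)(u+3)(u+4)(u−2)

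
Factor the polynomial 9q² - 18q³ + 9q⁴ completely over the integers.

Factor out 9q² first: what remains is q² - 2q + 1.
Recognize a perfect-square trinomial with the parts q and 1.

9q²(q - 1)²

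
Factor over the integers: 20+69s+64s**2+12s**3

Trying the rational-root candidates, s = -1/2 is a root, so (2s+1) divides it; the quotient is 6s**2+29s+20.
The remaining quadratic factors as (6s+5)(s+4).

(2s+1)(6s+5)(s+4)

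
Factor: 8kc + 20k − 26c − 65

(2c + 5)(4k − 13)

Group as (8kc + 20k) + (−26c − 65) = 4k(2c + 5) − 13(2c + 5).
Both groups share the factor (2c + 5).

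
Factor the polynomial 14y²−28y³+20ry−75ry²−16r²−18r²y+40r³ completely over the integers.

Group: 5r(8r²−10ry−7y²) + (4y−2)(8r²−10ry−7y²); both groups contain (8r²−10ry−7y²), so (5r+4y−2) is a factor with cofactor 8r²−10ry−7y².
The cofactor groups again: 8r²−10ry−7y² = 4r(2r+y) − 7y(2r+y); both groups contain (2r+y), giving (4r−7y)(2r+y).

(2r+y)(4r−7y)(5r+4y−2)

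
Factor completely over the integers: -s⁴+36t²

-(s²+6t)(s²-6t)

Recognize a difference of squares with the parts 6t and s².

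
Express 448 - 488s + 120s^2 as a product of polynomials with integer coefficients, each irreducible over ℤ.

Pull out the common factor 8, then factor the remaining trinomial.

8(3s - 8)(5s - 7)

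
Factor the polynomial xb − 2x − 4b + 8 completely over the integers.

(b − 2)(x − 4)

Group as (xb − 2x) + (−4b + 8) = x(b − 2) − 4(b − 2).
Both groups share the factor (b − 2).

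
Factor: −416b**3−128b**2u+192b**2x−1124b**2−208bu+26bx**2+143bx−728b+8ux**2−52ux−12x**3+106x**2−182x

−(13b+4u−6x+14)(4b+x)(8b−2x+13)

Group: 8b(−52b**2−16bu+11bx−56b−4ux+6x**2−14x) + (−2x+13)(−52b**2−16bu+11bx−56b−4ux+6x**2−14x); both groups contain (−52b**2−16bu+11bx−56b−4ux+6x**2−14x), so (8b−2x+13) is a factor with cofactor −52b**2−16bu+11bx−56b−4ux+6x**2−14x.
The cofactor groups again: −52b**2−16bu+11bx−56b−4ux+6x**2−14x = −13b(4b+x) + (−4u+6x−14)(4b+x); both groups contain (4b+x), giving −(13b+4u−6x+14)(4b+x).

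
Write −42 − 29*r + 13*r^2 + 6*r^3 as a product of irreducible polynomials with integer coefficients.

Testing divisors of the constant over divisors of the leading coefficient, r = −7/6 is a root, so (6*r + 7) is a factor; dividing leaves r^2 + r − 6.
The remaining quadratic factors as (r − 2)(r + 3).

(6*r + 7)*(r + 3)*(r − 2)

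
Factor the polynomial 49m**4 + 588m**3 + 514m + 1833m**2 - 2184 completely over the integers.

(7m + 13)(7m - 6)(m + 4)(m + 7)

Among the possible rational roots, m = -7 is a root, so (m + 7) is a factor; dividing leaves 49m**3 + 245m**2 + 118m - 312.
Next, m = -4 is a root, giving the factor (m + 4) and quotient 49m**2 + 49m - 78.
The remaining quadratic factors as (7m + 13)(7m - 6).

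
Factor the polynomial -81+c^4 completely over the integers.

Difference of squares twice: with A = c and B = 3, A⁴ − B⁴ = (A² − B²)(A² + B²), and A² − B² factors again.

(c+3)(c-3)(c^2+9)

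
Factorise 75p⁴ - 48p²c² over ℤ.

Pull out the common factor 3p²; 25p² - 16c² is a difference of squares.

3p²(5p - 4c)(5p + 4c)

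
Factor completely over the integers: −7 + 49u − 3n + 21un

(3n + 7)(7u − 1)

Group as (21un + 49u) + (−3n − 7) = 7u(3n + 7) − (3n + 7).
Both groups share the factor (3n + 7).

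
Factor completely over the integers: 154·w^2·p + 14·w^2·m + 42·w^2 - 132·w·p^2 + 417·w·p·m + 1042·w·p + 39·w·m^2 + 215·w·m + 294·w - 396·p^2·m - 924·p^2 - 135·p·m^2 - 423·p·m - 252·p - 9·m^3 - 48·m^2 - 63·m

(14·w - 12·p - 3·m)·(w + 3·m + 7)·(11·p + m + 3)

Group: 11·p·(14·w^2 - 12·w·p + 39·w·m + 98·w - 36·p·m - 84·p - 9·m^2 - 21·m) + (m + 3)·(14·w^2 - 12·w·p + 39·w·m + 98·w - 36·p·m - 84·p - 9·m^2 - 21·m); both groups contain (14·w^2 - 12·w·p + 39·w·m + 98·w - 36·p·m - 84·p - 9·m^2 - 21·m), so (11·p + m + 3) is a factor with cofactor 14·w^2 - 12·w·p + 39·w·m + 98·w - 36·p·m - 84·p - 9·m^2 - 21·m.
The cofactor groups again: 14·w^2 - 12·w·p + 39·w·m + 98·w - 36·p·m - 84·p - 9·m^2 - 21·m = 14·w·(w + 3·m + 7) + (-12·p - 3·m)·(w + 3·m + 7); both groups contain (w + 3·m + 7), giving (14·w - 12·p - 3·m)·(w + 3·m + 7).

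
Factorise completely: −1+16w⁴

(2w)⁴ − (1)⁴ = ((2w)² − (1)²)((2w)² + (1)²); the first factor splits again, the second (4w²+1) is irreducible.

(2w+1)(2w−1)(4w²+1)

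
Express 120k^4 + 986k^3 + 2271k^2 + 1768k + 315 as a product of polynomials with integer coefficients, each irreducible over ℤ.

By the rational root theorem, k = -5 is a root, giving the factor (k + 5) and quotient 120k^3 + 386k^2 + 341k + 63.
Next, k = -7/6 is a root, giving the factor (6k + 7) and quotient 20k^2 + 41k + 9.
The remaining quadratic factors as (5k + 9)(4k + 1).

(4k + 1)(5k + 9)(6k + 7)(k + 5)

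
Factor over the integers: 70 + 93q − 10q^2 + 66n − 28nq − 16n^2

Group: −2n(8n + 10q + 7) + (−q + 10)(8n + 10q + 7); both groups contain (8n + 10q + 7).

−(2n + q − 10)(8n + 10q + 7)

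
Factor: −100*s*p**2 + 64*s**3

4*s*(4*s − 5*p)*(4*s + 5*p)

Pull out the common factor 4*s; 16*s**2 − 25*p**2 is a difference of squares.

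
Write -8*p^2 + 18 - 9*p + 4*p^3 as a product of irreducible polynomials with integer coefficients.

(2*p + 3)*(2*p - 3)*(p - 2)

Group as (4*p^3 - 9*p) + (-8*p^2 + 18) = p*(4*p^2 - 9) - 2*(4*p^2 - 9).
Both groups share the factor (4*p^2 - 9).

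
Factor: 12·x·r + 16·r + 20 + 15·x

(3·x + 4)·(4·r + 5)

Group as (12·x·r + 15·x) + (16·r + 20) = 3·x·(4·r + 5) + 4·(4·r + 5).
Both groups share the factor (4·r + 5).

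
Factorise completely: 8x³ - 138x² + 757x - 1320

Trying the rational-root candidates, x = 15/4 is a root, giving the factor (4x - 15) and quotient 2x² - 27x + 88.
The remaining quadratic factors as (x - 8)(2x - 11).

(2x - 11)(4x - 15)(x - 8)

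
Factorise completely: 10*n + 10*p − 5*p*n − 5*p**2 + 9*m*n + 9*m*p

Group: p*(9*m − 5*p + 10) + n*(9*m − 5*p + 10); both groups contain (9*m − 5*p + 10).

(9*m − 5*p + 10)*(p + n)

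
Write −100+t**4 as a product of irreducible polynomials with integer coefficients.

Substitute u = t**2 to get a quadratic in u, then factor.
t**2−10 is irreducible over ℤ (10 is not a perfect square).
t**2+10 is irreducible over ℤ (always positive, so no real roots).

(t**2+10)*(t**2−10)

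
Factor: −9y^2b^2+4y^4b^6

Every term has a factor of y^2b^2; factoring it out leaves 4y^2b^4−9.
Recognize a difference of squares with the parts 2yb^2 and 3.

b^2y^2(2yb^2+3)(2yb^2−3)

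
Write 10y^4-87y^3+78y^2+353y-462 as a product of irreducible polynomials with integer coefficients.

(2y-3)(5y-11)(y+2)(y-7)

Trying the rational-root candidates, y = 3/2 is a root, so (2y-3) is a factor; dividing leaves 5y^3-36y^2-15y+154.
Then y = 7 is a root, giving the factor (y-7) and quotient 5y^2-y-22.
The remaining quadratic factors as (y+2)(5y-11).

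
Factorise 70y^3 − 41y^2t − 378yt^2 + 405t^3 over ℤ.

Group: 7y(10y^2 + 7yt − 45t^2) − 9t(10y^2 + 7yt − 45t^2); both groups contain (10y^2 + 7yt − 45t^2), so (7y − 9t) is a factor with cofactor 10y^2 + 7yt − 45t^2.
The cofactor groups again: 10y^2 + 7yt − 45t^2 = 2y(5y − 9t) + 5t(5y − 9t); both groups contain (5y − 9t), giving (2y + 5t)(5y − 9t).

(5y − 9t)(7y − 9t)(2y + 5t)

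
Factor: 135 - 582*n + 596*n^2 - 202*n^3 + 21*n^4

Trying the rational-root candidates, n = 9/7 is a root, so (7*n - 9) is a factor; dividing leaves 3*n^3 - 25*n^2 + 53*n - 15.
Next, n = 3 is a root, so (n - 3) divides it; the quotient is 3*n^2 - 16*n + 5.
The remaining quadratic factors as (3*n - 1)(n - 5).

(3*n - 1)*(7*n - 9)*(n - 3)*(n - 5)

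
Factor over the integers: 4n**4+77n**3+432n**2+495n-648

(4n-3)(n+3)(n+8)(n+9)

Testing divisors of the constant over divisors of the leading coefficient, n = -8 is a root, giving the factor (n+8) and quotient 4n**3+45n**2+72n-81.
Next, n = -3 is a root, giving the factor (n+3) and quotient 4n**2+33n-27.
The remaining quadratic factors as (n+9)(4n-3).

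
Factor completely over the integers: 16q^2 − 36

4(2q + 3)(2q − 3)

Every term has a factor of 4. Then 4q^2 − 9 = (2q)² − (3)².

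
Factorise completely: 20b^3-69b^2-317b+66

Trying the rational-root candidates, b = 1/5 is a root, so (5b-1) is a factor; dividing leaves 4b^2-13b-66.
The remaining quadratic factors as (4b+11)(b-6).

(4b+11)(5b-1)(b-6)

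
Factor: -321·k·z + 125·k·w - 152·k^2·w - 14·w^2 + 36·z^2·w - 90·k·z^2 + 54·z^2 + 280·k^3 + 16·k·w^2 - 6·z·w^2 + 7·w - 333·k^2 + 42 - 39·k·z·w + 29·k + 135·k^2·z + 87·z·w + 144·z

(5·k - 2·w - 3)·(7·k + 6·z - w + 2)·(8·k - 3·z - 7)

Group: 5·k·(56·k^2 + 27·k·z - 8·k·w - 33·k - 18·z^2 + 3·z·w - 48·z + 7·w - 14) + (-2·w - 3)·(56·k^2 + 27·k·z - 8·k·w - 33·k - 18·z^2 + 3·z·w - 48·z + 7·w - 14); both groups contain (56·k^2 + 27·k·z - 8·k·w - 33·k - 18·z^2 + 3·z·w - 48·z + 7·w - 14), so (5·k - 2·w - 3) is a factor with cofactor 56·k^2 + 27·k·z - 8·k·w - 33·k - 18·z^2 + 3·z·w - 48·z + 7·w - 14.
The cofactor groups again: 56·k^2 + 27·k·z - 8·k·w - 33·k - 18·z^2 + 3·z·w - 48·z + 7·w - 14 = 7·k·(8·k - 3·z - 7) + (6·z - w + 2)·(8·k - 3·z - 7); both groups contain (8·k - 3·z - 7), giving (7·k + 6·z - w + 2)·(8·k - 3·z - 7).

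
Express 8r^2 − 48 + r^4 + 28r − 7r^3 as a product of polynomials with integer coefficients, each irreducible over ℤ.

By the rational root theorem, r = 3 is a root, so (r − 3) divides it; the quotient is r^3 − 4r^2 − 4r + 16.
Continuing, r = 4 is a root, so (r − 4) divides it; the quotient is r^2 − 4.
The remaining quadratic factors as (r + 2)(r − 2).

(r + 2)(r − 2)(r − 3)(r − 4)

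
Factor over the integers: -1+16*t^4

(2*t)⁴ − (1)⁴ = ((2*t)² − (1)²)((2*t)² + (1)²); the first factor splits again, the second (4*t^2+1) is irreducible.

(2*t+1)*(2*t-1)*(4*t^2+1)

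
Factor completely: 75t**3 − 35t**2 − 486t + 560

Testing divisors of the constant over divisors of the leading coefficient, t = 5/3 is a root, giving the factor (3t − 5) and quotient 25t**2 + 30t − 112.
The remaining quadratic factors as (5t + 14)(5t − 8).

(3t − 5)(5t + 14)(5t − 8)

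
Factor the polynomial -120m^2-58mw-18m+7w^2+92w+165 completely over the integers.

Group: -12m(10m-w-11) + (-7w-15)(10m-w-11); both groups contain (10m-w-11).

-(10m-w-11)(12m+7w+15)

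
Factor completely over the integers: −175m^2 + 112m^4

Pull out the common factor 7m^2; 16m^2 − 25 is a difference of squares.

7m^2(4m + 5)(4m − 5)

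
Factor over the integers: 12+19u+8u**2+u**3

(u+1)(u+3)(u+4)

Among the possible rational roots, u = -3 is a root, so (u+3) divides it; the quotient is u**2+5u+4.
The remaining quadratic factors as (u+1)(u+4).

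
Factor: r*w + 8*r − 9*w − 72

(r − 9)*(w + 8)

Group as (r*w + 8*r) + (−9*w − 72) = r*(w + 8) − 9*(w + 8).
Both groups share the factor (w + 8).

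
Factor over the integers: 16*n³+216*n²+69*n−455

(4*n+7)*(4*n−5)*(n+13)

Testing divisors of the constant over divisors of the leading coefficient, n = 5/4 is a root, so (4*n−5) is a factor; dividing leaves 4*n²+59*n+91.
The remaining quadratic factors as (n+13)(4*n+7).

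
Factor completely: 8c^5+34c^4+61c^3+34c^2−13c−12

By the rational root theorem, c = 1/2 is a root, so (2c−1) divides it; the quotient is 4c^4+19c^3+40c^2+37c+12.
Next, c = −1 is a root, so (c+1) divides it; the quotient is 4c^3+15c^2+25c+12.
Then c = −3/4 is a root, so (4c+3) divides it; the quotient is c^2+3c+4.
The quadratic c^2+3c+4 has discriminant −7 < 0 and is irreducible over ℤ.

(2c−1)(4c+3)(c+1)(c^2+3c+4)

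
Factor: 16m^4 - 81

Difference of squares twice: with A = 2m and B = 3, A⁴ − B⁴ = (A² − B²)(A² + B²), and A² − B² factors again.

(2m + 3)(2m - 3)(4m^2 + 9)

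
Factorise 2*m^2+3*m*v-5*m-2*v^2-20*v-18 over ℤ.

(2*m-v-9)*(m+2*v+2)

Group: 2*m*(m+2*v+2) + (-v-9)*(m+2*v+2); both groups contain (m+2*v+2).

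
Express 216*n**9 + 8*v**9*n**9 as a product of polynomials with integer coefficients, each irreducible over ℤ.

8*n**9*(v**3 + 3)*(v**6 - 3*v**3 + 9)

Every term has a factor of 8*n**9; factoring it out leaves v**9 + 27.
Recognize a sum of cubes with the parts v**3 and 3.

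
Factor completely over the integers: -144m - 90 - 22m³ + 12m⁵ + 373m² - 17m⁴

(3m + 1)(4m - 3)(m + 3)(m² - 4m + 10)

Among the possible rational roots, m = -1/3 is a root, so (3m + 1) divides it; the quotient is 4m⁴ - 7m³ - 5m² + 126m - 90.
Then m = 3/4 is a root, giving the factor (4m - 3) and quotient m³ - m² - 2m + 30.
Continuing, m = -3 is a root, so (m + 3) is a factor; dividing leaves m² - 4m + 10.
The quadratic m² - 4m + 10 has discriminant -24 < 0 and is irreducible over ℤ.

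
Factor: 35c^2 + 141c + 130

(5c + 13)(7c + 10)

Need a pair with product 35·130 = 4550 and sum 141: that's 91 and 50.
Split the middle term: 35c^2 + 91c + 50c + 130 = 7c(5c + 13) + 10(5c + 13).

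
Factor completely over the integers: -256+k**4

(k+4)·(k-4)·(k**2+16)

Difference of squares twice: with A = k and B = 4, A⁴ − B⁴ = (A² − B²)(A² + B²), and A² − B² factors again.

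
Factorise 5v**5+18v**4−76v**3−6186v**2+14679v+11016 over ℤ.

Testing divisors of the constant over divisors of the leading coefficient, v = 9 is a root, so (v−9) divides it; the quotient is 5v**4+63v**3+491v**2−1767v−1224.
Next, v = −3/5 is a root, so (5v+3) is a factor; dividing leaves v**3+12v**2+91v−408.
Then v = 3 is a root, so (v−3) is a factor; dividing leaves v**2+15v+136.
The quadratic v**2+15v+136 has discriminant −319 < 0 and is irreducible over ℤ.

(5v+3)(v−3)(v−9)(v**2+15v+136)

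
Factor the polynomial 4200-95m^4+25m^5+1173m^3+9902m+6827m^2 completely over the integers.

(5m+4)(5m+7)(m+2)(m^2-8m+75)

Among the possible rational roots, m = -4/5 is a root, so (5m+4) is a factor; dividing leaves 5m^4-23m^3+253m^2+1163m+1050.
Next, m = -2 is a root, so (m+2) divides it; the quotient is 5m^3-33m^2+319m+525.
Next, m = -7/5 is a root, giving the factor (5m+7) and quotient m^2-8m+75.
The quadratic m^2-8m+75 has discriminant -236 < 0 and is irreducible over ℤ.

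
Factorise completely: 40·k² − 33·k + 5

(5·k − 1)·(8·k − 5)

Need a pair with product 40·5 = 200 and sum −33: that's −25 and −8.
Split the middle term: 40·k² − 25·k − 8·k + 5 = 5·k·(8·k − 5) − (8·k − 5).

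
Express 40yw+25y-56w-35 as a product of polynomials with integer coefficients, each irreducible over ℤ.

(5y-7)(8w+5)

Group as (40yw+25y) + (-56w-35) = 5y(8w+5) - 7(8w+5).
Both groups share the factor (8w+5).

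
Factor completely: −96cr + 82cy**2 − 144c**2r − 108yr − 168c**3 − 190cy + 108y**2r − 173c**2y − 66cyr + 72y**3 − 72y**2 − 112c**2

Group: 8c(−21c**2 + 2cy − 18cr − 14c + 8y**2 + 12yr − 8y − 12r) + 9y(−21c**2 + 2cy − 18cr − 14c + 8y**2 + 12yr − 8y − 12r); both groups contain (−21c**2 + 2cy − 18cr − 14c + 8y**2 + 12yr − 8y − 12r), so (8c + 9y) is a factor with cofactor −21c**2 + 2cy − 18cr − 14c + 8y**2 + 12yr − 8y − 12r.
The cofactor groups again: −21c**2 + 2cy − 18cr − 14c + 8y**2 + 12yr − 8y − 12r = −3c(7c + 4y + 6r) + (2y − 2)(7c + 4y + 6r); both groups contain (7c + 4y + 6r), giving −(3c − 2y + 2)(7c + 4y + 6r).

−(3c − 2y + 2)(7c + 4y + 6r)(8c + 9y)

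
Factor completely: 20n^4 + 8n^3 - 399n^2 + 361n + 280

(2n + 1)(2n - 7)(5n - 8)(n + 5)

Among the possible rational roots, n = 7/2 is a root, giving the factor (2n - 7) and quotient 10n^3 + 39n^2 - 63n - 40.
Then n = 8/5 is a root, giving the factor (5n - 8) and quotient 2n^2 + 11n + 5.
The remaining quadratic factors as (2n + 1)(n + 5).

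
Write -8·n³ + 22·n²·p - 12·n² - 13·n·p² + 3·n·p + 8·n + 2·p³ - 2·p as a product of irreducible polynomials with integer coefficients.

-(2·n - p - 1)·(4·n - p)·(n - 2·p + 2)

Group: 4·n·(-2·n² + 5·n·p - 3·n - 2·p² + 2) - p·(-2·n² + 5·n·p - 3·n - 2·p² + 2); both groups contain (-2·n² + 5·n·p - 3·n - 2·p² + 2), so (4·n - p) is a factor with cofactor -2·n² + 5·n·p - 3·n - 2·p² + 2.
The cofactor groups again: -2·n² + 5·n·p - 3·n - 2·p² + 2 = -2·n·(n - 2·p + 2) + (p + 1)·(n - 2·p + 2); both groups contain (n - 2·p + 2), giving -(2·n - p - 1)·(n - 2·p + 2).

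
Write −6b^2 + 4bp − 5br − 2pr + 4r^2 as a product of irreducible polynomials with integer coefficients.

−(2b − r)(3b − 2p + 4r)

Group: −2b(3b − 2p + 4r) + r(3b − 2p + 4r); both groups contain (3b − 2p + 4r).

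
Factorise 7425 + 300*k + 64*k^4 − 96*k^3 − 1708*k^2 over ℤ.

(2*k + 5)*(2*k − 11)*(4*k + 15)*(4*k − 9)

Among the possible rational roots, k = −5/2 is a root, giving the factor (2*k + 5) and quotient 32*k^3 − 128*k^2 − 534*k + 1485.
Continuing, k = 9/4 is a root, giving the factor (4*k − 9) and quotient 8*k^2 − 14*k − 165.
The remaining quadratic factors as (2*k − 11)(4*k + 15).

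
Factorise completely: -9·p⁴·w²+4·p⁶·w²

p⁴·w²·(2·p+3)·(2·p-3)

Pull out the common factor p⁴·w², leaving 4·p²-9.
Recognize a difference of squares with the parts 2·p and 3.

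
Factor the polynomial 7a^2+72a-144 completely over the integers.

(7a-12)(a+12)

Need a pair with product 7·(-144) = -1008 and sum 72: that's -12 and 84.
Split the middle term: 7a^2-12a + 84a-144 = a(7a-12) + 12(7a-12).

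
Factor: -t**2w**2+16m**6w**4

w**2(4m**3w+t)(4m**3w-t)

Pull out the common factor w**2, leaving 16m**6w**2-t**2.
Recognize a difference of squares with the parts 4m**3w and t.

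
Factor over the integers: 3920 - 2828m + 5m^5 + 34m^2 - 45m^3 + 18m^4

(5m - 7)(m + 7)(m - 4)(m^2 + 2m + 20)

Trying the rational-root candidates, m = -7 is a root, so (m + 7) is a factor; dividing leaves 5m^4 - 17m^3 + 74m^2 - 484m + 560.
Continuing, m = 7/5 is a root, so (5m - 7) is a factor; dividing leaves m^3 - 2m^2 + 12m - 80.
Next, m = 4 is a root, so (m - 4) is a factor; dividing leaves m^2 + 2m + 20.
The quadratic m^2 + 2m + 20 has discriminant -76 < 0 and is irreducible over ℤ.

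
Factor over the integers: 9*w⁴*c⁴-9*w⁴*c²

9*c²*w⁴*(c+1)*(c-1)

Factor out 9*w⁴*c² first: what remains is c²-1.
Recognize a difference of squares with the parts c and 1.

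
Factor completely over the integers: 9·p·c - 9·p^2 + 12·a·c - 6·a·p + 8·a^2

(2·a - 3·p + 3·c)·(4·a + 3·p)

Group: 2·a·(4·a + 3·p) + (-3·p + 3·c)·(4·a + 3·p); both groups contain (4·a + 3·p).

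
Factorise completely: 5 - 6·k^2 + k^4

Substitute u = k^2 to get a quadratic in u, then factor.
k^2 - 1 is a difference of squares.
k^2 - 5 is irreducible over ℤ (5 is not a perfect square).

(k + 1)·(k - 1)·(k^2 - 5)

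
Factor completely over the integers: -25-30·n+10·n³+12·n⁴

Group as (12·n⁴-30·n) + (10·n³-25) = 6·n·(2·n³-5) + 5·(2·n³-5).
Both groups share the factor (2·n³-5).

(6·n+5)·(2·n³-5)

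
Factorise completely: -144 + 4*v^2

4*(v + 6)*(v - 6)

Factor out 4, leaving v^2 - 36, which is a difference of two squares.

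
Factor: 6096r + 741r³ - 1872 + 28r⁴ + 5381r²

Testing divisors of the constant over divisors of the leading coefficient, r = -12/7 is a root, giving the factor (7r + 12) and quotient 4r³ + 99r² + 599r - 156.
Continuing, r = -12 is a root, giving the factor (r + 12) and quotient 4r² + 51r - 13.
The remaining quadratic factors as (4r - 1)(r + 13).

(4r - 1)(7r + 12)(r + 12)(r + 13)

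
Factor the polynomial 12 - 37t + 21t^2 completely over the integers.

(3t - 4)(7t - 3)

Need a pair with product 21·12 = 252 and sum -37: that's -9 and -28.
Split the middle term: 21t^2 - 9t - 28t + 12 = 3t(7t - 3) - 4(7t - 3).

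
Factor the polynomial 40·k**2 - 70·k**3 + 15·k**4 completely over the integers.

Pull out the common factor 5·k**2, then factor the remaining trinomial.

5·k**2·(3·k - 2)·(k - 4)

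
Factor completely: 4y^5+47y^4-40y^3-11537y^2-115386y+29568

(4y-1)(y+11)(y-14)(y^2+15y+192)

Among the possible rational roots, y = 14 is a root, giving the factor (y-14) and quotient 4y^4+103y^3+1402y^2+8091y-2112.
Then y = 1/4 is a root, so (4y-1) is a factor; dividing leaves y^3+26y^2+357y+2112.
Then y = -11 is a root, so (y+11) divides it; the quotient is y^2+15y+192.
The quadratic y^2+15y+192 has discriminant -543 < 0 and is irreducible over ℤ.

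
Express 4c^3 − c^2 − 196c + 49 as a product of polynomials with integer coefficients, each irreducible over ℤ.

(4c − 1)(c + 7)(c − 7)

By the rational root theorem, c = 7 is a root, so (c − 7) divides it; the quotient is 4c^2 + 27c − 7.
The remaining quadratic factors as (c + 7)(4c − 1).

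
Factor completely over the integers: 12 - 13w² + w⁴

Substitute u = w² to get a quadratic in u, then factor.
w² - 1 is a difference of squares.
w² - 12 is irreducible over ℤ (12 is not a perfect square).

(w + 1)(w - 1)(w² - 12)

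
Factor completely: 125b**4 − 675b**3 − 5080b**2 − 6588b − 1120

Trying the rational-root candidates, b = −8/5 is a root, so (5b + 8) divides it; the quotient is 25b**3 − 175b**2 − 736b − 140.
Then b = 10 is a root, so (b − 10) divides it; the quotient is 25b**2 + 75b + 14.
The remaining quadratic factors as (5b + 14)(5b + 1).

(5b + 1)(5b + 14)(5b + 8)(b − 10)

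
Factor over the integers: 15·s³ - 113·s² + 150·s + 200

Testing divisors of the constant over divisors of the leading coefficient, s = 10/3 is a root, so (3·s - 10) divides it; the quotient is 5·s² - 21·s - 20.
The remaining quadratic factors as (5·s + 4)(s - 5).

(3·s - 10)·(5·s + 4)·(s - 5)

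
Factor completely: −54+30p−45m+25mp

(5m+6)(5p−9)

Group as (25mp−45m) + (30p−54) = 5m(5p−9) + 6(5p−9).
Both groups share the factor (5p−9).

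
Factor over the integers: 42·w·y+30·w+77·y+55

(6·w+11)·(7·y+5)

Group as (42·w·y+30·w) + (77·y+55) = 6·w·(7·y+5) + 11·(7·y+5).
Both groups share the factor (7·y+5).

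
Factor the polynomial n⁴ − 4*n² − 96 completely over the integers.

Substitute u = n² to get a quadratic in u, then factor.
n² − 12 is irreducible over ℤ (12 is not a perfect square).
n² + 8 is irreducible over ℤ (always positive, so no real roots).

(n² + 8)*(n² − 12)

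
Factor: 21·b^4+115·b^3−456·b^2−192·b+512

Among the possible rational roots, b = −8 is a root, giving the factor (b+8) and quotient 21·b^3−53·b^2−32·b+64.
Continuing, b = −8/7 is a root, so (7·b+8) divides it; the quotient is 3·b^2−11·b+8.
The remaining quadratic factors as (b−1)(3·b−8).

(3·b−8)·(7·b+8)·(b+8)·(b−1)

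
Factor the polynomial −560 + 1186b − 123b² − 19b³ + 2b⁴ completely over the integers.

(2b − 1)(b + 8)(b − 10)(b − 7)

By the rational root theorem, b = 7 is a root, so (b − 7) is a factor; dividing leaves 2b³ − 5b² − 158b + 80.
Continuing, b = −8 is a root, giving the factor (b + 8) and quotient 2b² − 21b + 10.
The remaining quadratic factors as (2b − 1)(b − 10).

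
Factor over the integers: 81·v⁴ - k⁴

(3·v - k)·(3·v + k)·(9·v² + k²)

Difference of squares twice: with A = 3·v and B = k, A⁴ − B⁴ = (A² − B²)(A² + B²), and A² − B² factors again.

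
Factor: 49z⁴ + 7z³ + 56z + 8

(7z + 1)(7z³ + 8)

Group as (49z⁴ + 56z) + (7z³ + 8) = 7z(7z³ + 8) + (7z³ + 8).
Both groups share the factor (7z³ + 8).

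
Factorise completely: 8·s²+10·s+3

Need a pair with product 8·3 = 24 and sum 10: that's 4 and 6.
Split the middle term: 8·s²+4·s + 6·s+3 = 4·s·(2·s+1) + 3·(2·s+1).

(2·s+1)·(4·s+3)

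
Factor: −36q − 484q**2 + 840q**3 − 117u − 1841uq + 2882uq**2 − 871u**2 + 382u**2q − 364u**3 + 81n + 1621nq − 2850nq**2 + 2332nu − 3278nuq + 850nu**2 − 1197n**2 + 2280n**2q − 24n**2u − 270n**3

−(15n − 7u − 15q − 1)(2n + 4u − 14q + 9)(9n − 13u − 4q)

Group: 9n(−30n**2 − 46nu + 240nq − 133n + 28u**2 − 38uq + 67u − 210q**2 + 121q + 9) + (−13u − 4q)(−30n**2 − 46nu + 240nq − 133n + 28u**2 − 38uq + 67u − 210q**2 + 121q + 9); both groups contain (−30n**2 − 46nu + 240nq − 133n + 28u**2 − 38uq + 67u − 210q**2 + 121q + 9), so (9n − 13u − 4q) is a factor with cofactor −30n**2 − 46nu + 240nq − 133n + 28u**2 − 38uq + 67u − 210q**2 + 121q + 9.
The cofactor groups again: −30n**2 − 46nu + 240nq − 133n + 28u**2 − 38uq + 67u − 210q**2 + 121q + 9 = −2n(15n − 7u − 15q − 1) + (−4u + 14q − 9)(15n − 7u − 15q − 1); both groups contain (15n − 7u − 15q − 1), giving −(2n + 4u − 14q + 9)(15n − 7u − 15q − 1).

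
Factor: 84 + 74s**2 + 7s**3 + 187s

Testing divisors of the constant over divisors of the leading coefficient, s = -7 is a root, giving the factor (s + 7) and quotient 7s**2 + 25s + 12.
The remaining quadratic factors as (7s + 4)(s + 3).

(7s + 4)(s + 3)(s + 7)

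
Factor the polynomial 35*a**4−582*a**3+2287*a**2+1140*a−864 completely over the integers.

(5*a+4)*(7*a−3)*(a−8)*(a−9)

Trying the rational-root candidates, a = 9 is a root, so (a−9) is a factor; dividing leaves 35*a**3−267*a**2−116*a+96.
Next, a = −4/5 is a root, so (5*a+4) is a factor; dividing leaves 7*a**2−59*a+24.
The remaining quadratic factors as (a−8)(7*a−3).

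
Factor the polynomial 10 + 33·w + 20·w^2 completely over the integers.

Need a pair with product 20·10 = 200 and sum 33: that's 25 and 8.
Split the middle term: 20·w^2 + 25·w + 8·w + 10 = 5·w·(4·w + 5) + 2·(4·w + 5).

(4·w + 5)·(5·w + 2)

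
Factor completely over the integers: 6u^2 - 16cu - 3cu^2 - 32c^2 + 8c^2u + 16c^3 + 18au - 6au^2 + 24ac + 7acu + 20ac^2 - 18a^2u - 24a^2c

Group: 3a(-8ac - 6au - 4c^2 - 3cu + 8c + 6u) + (-4c + u)(-8ac - 6au - 4c^2 - 3cu + 8c + 6u); both groups contain (-8ac - 6au - 4c^2 - 3cu + 8c + 6u), so (3a - 4c + u) is a factor with cofactor -8ac - 6au - 4c^2 - 3cu + 8c + 6u.
The cofactor groups again: -8ac - 6au - 4c^2 - 3cu + 8c + 6u = -4c(2a + c - 2) - 3u(2a + c - 2); both groups contain (2a + c - 2), giving -(4c + 3u)(2a + c - 2).

-(2a + c - 2)(3a - 4c + u)(4c + 3u)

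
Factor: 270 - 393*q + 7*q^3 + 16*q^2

(7*q - 5)*(q + 9)*(q - 6)

By the rational root theorem, q = -9 is a root, giving the factor (q + 9) and quotient 7*q^2 - 47*q + 30.
The remaining quadratic factors as (q - 6)(7*q - 5).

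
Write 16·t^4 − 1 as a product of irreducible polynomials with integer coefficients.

Write as (4·t^2)² − (1)², then factor 4·t^2 − 1 once more.

(2·t + 1)·(2·t − 1)·(4·t^2 + 1)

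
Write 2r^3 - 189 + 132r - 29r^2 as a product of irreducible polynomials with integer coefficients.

(2r - 9)(r - 3)(r - 7)

Among the possible rational roots, r = 7 is a root, giving the factor (r - 7) and quotient 2r^2 - 15r + 27.
The remaining quadratic factors as (r - 3)(2r - 9).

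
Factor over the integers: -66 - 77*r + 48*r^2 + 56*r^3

Group as (56*r^3 - 77*r) + (48*r^2 - 66) = 7*r*(8*r^2 - 11) + 6*(8*r^2 - 11).
Both groups share the factor (8*r^2 - 11).

(7*r + 6)*(8*r^2 - 11)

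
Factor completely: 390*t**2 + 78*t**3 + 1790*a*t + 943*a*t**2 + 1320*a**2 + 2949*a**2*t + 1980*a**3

Group: 15*a*(132*a**2 + 179*a*t + 39*t**2) + (2*t + 10)*(132*a**2 + 179*a*t + 39*t**2); both groups contain (132*a**2 + 179*a*t + 39*t**2), so (15*a + 2*t + 10) is a factor with cofactor 132*a**2 + 179*a*t + 39*t**2.
The cofactor groups again: 132*a**2 + 179*a*t + 39*t**2 = 12*a*(11*a + 3*t) + 13*t*(11*a + 3*t); both groups contain (11*a + 3*t), giving (12*a + 13*t)*(11*a + 3*t).

(11*a + 3*t)*(12*a + 13*t)*(15*a + 2*t + 10)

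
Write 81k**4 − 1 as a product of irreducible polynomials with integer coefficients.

(3k + 1)(3k − 1)(9k**2 + 1)

(3k)⁴ − (1)⁴ = ((3k)² − (1)²)((3k)² + (1)²); the first factor splits again, the second (9k**2 + 1) is irreducible.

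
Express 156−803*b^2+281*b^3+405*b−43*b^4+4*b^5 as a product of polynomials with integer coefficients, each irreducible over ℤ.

(4*b+1)*(b−1)*(b−4)*(b^2−6*b+39)

Trying the rational-root candidates, b = 4 is a root, giving the factor (b−4) and quotient 4*b^4−27*b^3+173*b^2−111*b−39.
Next, b = 1 is a root, giving the factor (b−1) and quotient 4*b^3−23*b^2+150*b+39.
Then b = −1/4 is a root, so (4*b+1) is a factor; dividing leaves b^2−6*b+39.
The quadratic b^2−6*b+39 has discriminant −120 < 0 and is irreducible over ℤ.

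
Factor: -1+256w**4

Difference of squares twice: with A = 4w and B = 1, A⁴ − B⁴ = (A² − B²)(A² + B²), and A² − B² factors again.

(4w+1)(4w-1)(16w**2+1)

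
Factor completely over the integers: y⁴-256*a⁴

(y-4*a)*(y+4*a)*(y²+16*a²)

Difference of squares twice: with A = y and B = 4*a, A⁴ − B⁴ = (A² − B²)(A² + B²), and A² − B² factors again.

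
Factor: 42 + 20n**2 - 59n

(4n - 7)(5n - 6)

Need a pair with product 20·42 = 840 and sum -59: that's -35 and -24.
Split the middle term: 20n**2 - 35n - 24n + 42 = 5n(4n - 7) - 6(4n - 7).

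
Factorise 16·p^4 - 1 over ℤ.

(2·p + 1)·(2·p - 1)·(4·p^2 + 1)

Write as (4·p^2)² − (1)², then factor 4·p^2 - 1 once more.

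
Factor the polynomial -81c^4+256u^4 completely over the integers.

Write as (16u^2)² − (9c^2)², then factor 16u^2-9c^2 once more.

(4u-3c)(4u+3c)(16u^2+9c^2)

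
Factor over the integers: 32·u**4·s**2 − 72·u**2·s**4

8·s**2·u**2·(2·u − 3·s)·(2·u + 3·s)

Every term has a factor of 8·u**2·s**2. Then 4·u**2 − 9·s**2 = (2·u)² − (3·s)².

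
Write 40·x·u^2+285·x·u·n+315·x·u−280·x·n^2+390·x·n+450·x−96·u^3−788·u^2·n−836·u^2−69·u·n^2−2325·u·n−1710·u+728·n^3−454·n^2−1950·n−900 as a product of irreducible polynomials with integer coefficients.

(5·x−12·u−13·n−10)·(8·u−7·n+15)·(u+8·n+6)

Group: u·(40·x·u−35·x·n+75·x−96·u^2−20·u·n−260·u+91·n^2−125·n−150) + (8·n+6)·(40·x·u−35·x·n+75·x−96·u^2−20·u·n−260·u+91·n^2−125·n−150); both groups contain (40·x·u−35·x·n+75·x−96·u^2−20·u·n−260·u+91·n^2−125·n−150), so (u+8·n+6) is a factor with cofactor 40·x·u−35·x·n+75·x−96·u^2−20·u·n−260·u+91·n^2−125·n−150.
The cofactor groups again: 40·x·u−35·x·n+75·x−96·u^2−20·u·n−260·u+91·n^2−125·n−150 = 8·u·(5·x−12·u−13·n−10) + (−7·n+15)·(5·x−12·u−13·n−10); both groups contain (5·x−12·u−13·n−10), giving (8·u−7·n+15)·(5·x−12·u−13·n−10).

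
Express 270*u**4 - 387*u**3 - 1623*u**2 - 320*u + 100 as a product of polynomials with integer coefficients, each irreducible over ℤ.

Among the possible rational roots, u = 10/3 is a root, giving the factor (3*u - 10) and quotient 90*u**3 + 171*u**2 + 29*u - 10.
Continuing, u = -2/5 is a root, giving the factor (5*u + 2) and quotient 18*u**2 + 27*u - 5.
The remaining quadratic factors as (3*u + 5)(6*u - 1).

(3*u + 5)*(3*u - 10)*(5*u + 2)*(6*u - 1)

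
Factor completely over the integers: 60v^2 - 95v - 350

5(3v - 10)(4v + 7)

Pull out the common factor 5, then factor the remaining trinomial.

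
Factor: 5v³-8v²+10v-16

Group as (5v³+10v) + (-8v²-16) = 5v(v²+2) - 8(v²+2).
Both groups share the factor (v²+2).

(5v-8)(v²+2)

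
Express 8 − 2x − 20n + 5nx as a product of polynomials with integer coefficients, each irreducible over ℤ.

(5n − 2)(x − 4)

Group as (5nx − 20n) + (−2x + 8) = 5n(x − 4) − 2(x − 4).
Both groups share the factor (x − 4).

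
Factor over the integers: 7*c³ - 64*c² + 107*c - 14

Among the possible rational roots, c = 2 is a root, so (c - 2) is a factor; dividing leaves 7*c² - 50*c + 7.
The remaining quadratic factors as (7*c - 1)(c - 7).

(7*c - 1)*(c - 2)*(c - 7)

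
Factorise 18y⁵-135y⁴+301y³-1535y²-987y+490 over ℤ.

(3y-1)(6y+5)(y-7)(y²-y+14)

Among the possible rational roots, y = 1/3 is a root, so (3y-1) is a factor; dividing leaves 6y⁴-43y³+86y²-483y-490.
Then y = -5/6 is a root, so (6y+5) is a factor; dividing leaves y³-8y²+21y-98.
Then y = 7 is a root, giving the factor (y-7) and quotient y²-y+14.
The quadratic y²-y+14 has discriminant -55 < 0 and is irreducible over ℤ.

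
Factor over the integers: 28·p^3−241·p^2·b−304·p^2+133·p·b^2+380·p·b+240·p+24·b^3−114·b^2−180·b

Group: p·(28·p^2−17·p·b−24·p−3·b^2+18·b) + (−8·b−10)·(28·p^2−17·p·b−24·p−3·b^2+18·b); both groups contain (28·p^2−17·p·b−24·p−3·b^2+18·b), so (p−8·b−10) is a factor with cofactor 28·p^2−17·p·b−24·p−3·b^2+18·b.
The cofactor groups again: 28·p^2−17·p·b−24·p−3·b^2+18·b = 7·p·(4·p−3·b) + (b−6)·(4·p−3·b); both groups contain (4·p−3·b), giving (7·p+b−6)·(4·p−3·b).

(4·p−3·b)·(p−8·b−10)·(7·p+b−6)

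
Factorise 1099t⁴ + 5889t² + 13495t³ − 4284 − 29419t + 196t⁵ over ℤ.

(4t + 7)(7t + 1)(7t − 9)(t² + 5t + 68)

Among the possible rational roots, t = 9/7 is a root, so (7t − 9) divides it; the quotient is 28t⁴ + 193t³ + 2176t² + 3639t + 476.
Then t = −1/7 is a root, giving the factor (7t + 1) and quotient 4t³ + 27t² + 307t + 476.
Continuing, t = −7/4 is a root, giving the factor (4t + 7) and quotient t² + 5t + 68.
The quadratic t² + 5t + 68 has discriminant −247 < 0 and is irreducible over ℤ.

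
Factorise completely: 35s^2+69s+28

(5s+7)(7s+4)

Need a pair with product 35·28 = 980 and sum 69: that's 49 and 20.
Split the middle term: 35s^2+49s + 20s+28 = 7s(5s+7) + 4(5s+7).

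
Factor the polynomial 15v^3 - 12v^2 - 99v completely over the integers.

Pull out the common factor 3v, then factor the remaining trinomial.

3v(5v + 11)(v - 3)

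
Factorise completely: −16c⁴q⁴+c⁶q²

c⁴q²(c+4q)(c−4q)

Every term has a factor of c⁴q²; factoring it out leaves c²−16q².
Recognize a difference of squares with the parts c and 4q.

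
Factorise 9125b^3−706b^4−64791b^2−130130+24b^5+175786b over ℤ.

Among the possible rational roots, b = 13/4 is a root, so (4b−13) divides it; the quotient is 6b^4−157b^3+1771b^2−10442b+10010.
Next, b = 7/6 is a root, so (6b−7) is a factor; dividing leaves b^3−25b^2+266b−1430.
Continuing, b = 13 is a root, so (b−13) is a factor; dividing leaves b^2−12b+110.
The quadratic b^2−12b+110 has discriminant −296 < 0 and is irreducible over ℤ.

(4b−13)(6b−7)(b−13)(b^2−12b+110)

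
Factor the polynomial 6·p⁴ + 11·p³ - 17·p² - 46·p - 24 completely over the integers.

(2·p + 3)·(3·p + 4)·(p + 1)·(p - 2)

By the rational root theorem, p = 2 is a root, so (p - 2) divides it; the quotient is 6·p³ + 23·p² + 29·p + 12.
Continuing, p = -1 is a root, giving the factor (p + 1) and quotient 6·p² + 17·p + 12.
The remaining quadratic factors as (2·p + 3)(3·p + 4).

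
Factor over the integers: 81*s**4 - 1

(3*s + 1)*(3*s - 1)*(9*s**2 + 1)

Difference of squares twice: with A = 3*s and B = 1, A⁴ − B⁴ = (A² − B²)(A² + B²), and A² − B² factors again.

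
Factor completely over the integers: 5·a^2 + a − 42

(5·a − 14)·(a + 3)

Need a pair with product 5·(−42) = −210 and sum 1: that's 15 and −14.
Split the middle term: 5·a^2 + 15·a − 14·a − 42 = 5·a·(a + 3) − 14·(a + 3).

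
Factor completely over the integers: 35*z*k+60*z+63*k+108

(5*z+9)*(7*k+12)

Group as (35*z*k+60*z) + (63*k+108) = 5*z*(7*k+12) + 9*(7*k+12).
Both groups share the factor (7*k+12).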